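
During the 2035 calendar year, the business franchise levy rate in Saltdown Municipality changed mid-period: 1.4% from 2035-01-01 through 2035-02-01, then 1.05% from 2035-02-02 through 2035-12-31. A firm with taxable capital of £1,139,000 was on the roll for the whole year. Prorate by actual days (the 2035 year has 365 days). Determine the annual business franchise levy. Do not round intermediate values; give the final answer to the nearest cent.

£12,309.00

2035-01-01 to 2035-02-01: 32 days at 1.4% → £1,139,000 × 1.4% × 32/365 = £1,398.0055
2035-02-02 to 2035-12-31: 333 days at 1.05% → £1,139,000 × 1.05% × 333/365 = £10,910.9959
Total = £12,309.0014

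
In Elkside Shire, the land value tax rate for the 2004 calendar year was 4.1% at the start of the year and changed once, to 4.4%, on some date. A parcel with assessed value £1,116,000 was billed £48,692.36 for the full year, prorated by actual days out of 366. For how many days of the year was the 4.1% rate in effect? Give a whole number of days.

45 days

Let d = days at the first rate; then 366 − d days at the second rate.
£1,116,000 × [4.1%·d + 4.4%·(366−d)] / 366 = £48,692.36
Solving gives d = 45, so the new rate took effect on 15 February 2004.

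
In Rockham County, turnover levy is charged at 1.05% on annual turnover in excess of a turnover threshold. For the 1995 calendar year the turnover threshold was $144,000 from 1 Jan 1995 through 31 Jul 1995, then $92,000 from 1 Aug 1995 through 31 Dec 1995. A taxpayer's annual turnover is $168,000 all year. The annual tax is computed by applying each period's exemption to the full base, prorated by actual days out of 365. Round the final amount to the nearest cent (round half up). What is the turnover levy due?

$480.87

1 Jan – 31 Jul 1995: 212 days, exemption $144,000 → ($168,000 − $144,000) × 1.05% × 212/365 = $146.3671
1 Aug – 31 Dec 1995: 153 days, exemption $92,000 → ($168,000 − $92,000) × 1.05% × 153/365 = $334.5041
Total = $480.8712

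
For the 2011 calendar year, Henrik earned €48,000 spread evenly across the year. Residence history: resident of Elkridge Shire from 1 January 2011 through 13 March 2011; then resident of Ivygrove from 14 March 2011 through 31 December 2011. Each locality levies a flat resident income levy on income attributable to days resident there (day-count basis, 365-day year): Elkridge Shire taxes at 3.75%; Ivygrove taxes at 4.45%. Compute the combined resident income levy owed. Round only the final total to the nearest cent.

€2,069.72

Elkridge Shire, 1 January – 13 March 2011: 72 days → €48,000 × 3.75% × 72/365 = €355.0685
Ivygrove, 14 March – 31 December 2011: 293 days → €48,000 × 4.45% × 293/365 = €1,714.6521
Total = €2,069.7205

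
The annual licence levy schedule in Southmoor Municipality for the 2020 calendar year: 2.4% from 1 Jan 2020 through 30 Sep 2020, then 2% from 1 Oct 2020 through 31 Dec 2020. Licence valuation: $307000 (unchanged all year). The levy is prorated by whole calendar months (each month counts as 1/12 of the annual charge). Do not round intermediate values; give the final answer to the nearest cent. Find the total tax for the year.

1 Jan – 30 Sep 2020: 9 months at 2.4% → $307000 × 2.4% × 9/12 = $5526.0000
1 Oct – 31 Dec 2020: 3 months at 2% → $307000 × 2% × 3/12 = $1535.0000
Total = $7061.0000

$7061.00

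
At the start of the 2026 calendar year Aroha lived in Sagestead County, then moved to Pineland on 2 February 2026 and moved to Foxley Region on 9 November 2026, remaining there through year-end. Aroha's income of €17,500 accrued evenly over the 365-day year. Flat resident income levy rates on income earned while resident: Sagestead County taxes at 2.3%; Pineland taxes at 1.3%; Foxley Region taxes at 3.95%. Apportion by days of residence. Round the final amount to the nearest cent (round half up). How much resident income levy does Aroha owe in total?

Sagestead County, 1 January – 1 February 2026: 32 days → €17,500 × 2.3% × 32/365 = €35.2877
Pineland, 2 February – 8 November 2026: 280 days → €17,500 × 1.3% × 280/365 = €174.5205
Foxley Region, 9 November – 31 December 2026: 53 days → €17,500 × 3.95% × 53/365 = €100.3733
Total = €310.1815

€310.18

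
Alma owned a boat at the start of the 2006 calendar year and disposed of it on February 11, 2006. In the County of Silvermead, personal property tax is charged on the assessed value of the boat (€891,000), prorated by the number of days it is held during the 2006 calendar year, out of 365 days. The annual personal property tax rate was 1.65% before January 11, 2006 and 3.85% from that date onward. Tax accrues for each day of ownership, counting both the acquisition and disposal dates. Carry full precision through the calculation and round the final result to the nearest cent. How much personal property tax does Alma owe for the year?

January 1 – January 10, 2006: 10 days at 1.65% → €891,000 × 1.65% × 10/365 = €402.7808
January 11 – February 11, 2006: 32 days at 3.85% → €891,000 × 3.85% × 32/365 = €3,007.4301
Total = €3,410.2110

€3,410.21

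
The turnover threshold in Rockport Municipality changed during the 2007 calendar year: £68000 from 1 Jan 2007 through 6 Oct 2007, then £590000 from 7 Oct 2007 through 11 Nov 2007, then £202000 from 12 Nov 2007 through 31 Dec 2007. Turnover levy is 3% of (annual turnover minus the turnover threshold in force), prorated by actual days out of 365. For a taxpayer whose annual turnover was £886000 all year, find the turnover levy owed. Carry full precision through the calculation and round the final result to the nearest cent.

1 Jan – 6 Oct 2007: 279 days, exemption £68000 → (£886000 − £68000) × 3% × 279/365 = £18757.9726
7 Oct – 11 Nov 2007: 36 days, exemption £590000 → (£886000 − £590000) × 3% × 36/365 = £875.8356
12 Nov – 31 Dec 2007: 50 days, exemption £202000 → (£886000 − £202000) × 3% × 50/365 = £2810.9589
Total = £22444.7671

£22444.77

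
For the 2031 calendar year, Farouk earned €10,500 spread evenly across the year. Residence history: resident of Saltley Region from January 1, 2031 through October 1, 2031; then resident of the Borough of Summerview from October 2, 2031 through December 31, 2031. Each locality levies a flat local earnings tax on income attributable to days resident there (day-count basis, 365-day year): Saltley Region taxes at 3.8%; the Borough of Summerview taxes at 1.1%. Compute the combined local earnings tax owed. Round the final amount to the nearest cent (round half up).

€328.32

Saltley Region, January 1 – October 1, 2031: 274 days → €10,500 × 3.8% × 274/365 = €299.5233
The Borough of Summerview, October 2 – December 31, 2031: 91 days → €10,500 × 1.1% × 91/365 = €28.7959
Total = €328.3192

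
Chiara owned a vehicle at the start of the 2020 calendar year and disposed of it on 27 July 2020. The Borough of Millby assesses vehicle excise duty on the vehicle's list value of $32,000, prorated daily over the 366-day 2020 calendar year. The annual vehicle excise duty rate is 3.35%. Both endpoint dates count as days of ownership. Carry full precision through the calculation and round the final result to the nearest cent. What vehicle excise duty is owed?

Days held (1 January – 27 July 2020): 209 out of 366
Tax = $32,000 × 3.35% × 209/366 = $612.1530

$612.15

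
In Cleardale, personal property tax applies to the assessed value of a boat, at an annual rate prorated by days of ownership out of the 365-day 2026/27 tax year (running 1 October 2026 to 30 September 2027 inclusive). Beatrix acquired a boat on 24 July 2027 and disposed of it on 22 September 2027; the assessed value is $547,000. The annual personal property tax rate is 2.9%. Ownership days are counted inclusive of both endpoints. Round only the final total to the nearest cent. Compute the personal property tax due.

Days held (24 July – 22 September 2027): 61 out of 365
Tax = $547,000 × 2.9% × 61/365 = $2,651.0767

$2,651.08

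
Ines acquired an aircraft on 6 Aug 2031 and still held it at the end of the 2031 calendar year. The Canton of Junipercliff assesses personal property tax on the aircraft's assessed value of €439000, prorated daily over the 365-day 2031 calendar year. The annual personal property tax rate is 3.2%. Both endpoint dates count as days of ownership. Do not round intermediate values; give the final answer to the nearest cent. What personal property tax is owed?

€5696.18

Days held (6 Aug – 31 Dec 2031): 148 out of 365
Tax = €439000 × 3.2% × 148/365 = €5696.1753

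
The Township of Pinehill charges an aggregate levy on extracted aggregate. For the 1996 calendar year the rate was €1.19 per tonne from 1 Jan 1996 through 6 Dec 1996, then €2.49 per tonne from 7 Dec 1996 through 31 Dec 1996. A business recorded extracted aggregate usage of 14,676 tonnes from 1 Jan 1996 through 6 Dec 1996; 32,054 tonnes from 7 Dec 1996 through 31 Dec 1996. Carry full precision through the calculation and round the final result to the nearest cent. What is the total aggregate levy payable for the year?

€97278.90

1 Jan – 6 Dec 1996: 14,676 tonnes at €1.19/tonne → €17464.44
7 Dec – 31 Dec 1996: 32,054 tonnes at €2.49/tonne → €79814.46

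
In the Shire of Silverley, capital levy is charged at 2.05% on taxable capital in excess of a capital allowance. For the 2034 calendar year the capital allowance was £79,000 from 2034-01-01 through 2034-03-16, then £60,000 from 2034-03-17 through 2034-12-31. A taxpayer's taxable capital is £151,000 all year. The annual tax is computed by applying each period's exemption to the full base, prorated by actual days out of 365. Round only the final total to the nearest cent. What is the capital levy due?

2034-01-01 to 2034-03-16: 75 days, exemption £79,000 → (£151,000 − £79,000) × 2.05% × 75/365 = £303.2877
2034-03-17 to 2034-12-31: 290 days, exemption £60,000 → (£151,000 − £60,000) × 2.05% × 290/365 = £1,482.1781
Total = £1,785.4658

£1,785.47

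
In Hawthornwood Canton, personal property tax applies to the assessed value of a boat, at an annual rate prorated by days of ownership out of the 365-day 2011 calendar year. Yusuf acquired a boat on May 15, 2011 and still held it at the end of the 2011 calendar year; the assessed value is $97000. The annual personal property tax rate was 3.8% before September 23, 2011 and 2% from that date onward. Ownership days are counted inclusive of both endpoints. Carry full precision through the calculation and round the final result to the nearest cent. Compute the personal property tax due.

May 15 – September 22, 2011: 131 days at 3.8% → $97000 × 3.8% × 131/365 = $1322.9205
September 23 – December 31, 2011: 100 days at 2% → $97000 × 2% × 100/365 = $531.5068
Total = $1854.4274

$1854.43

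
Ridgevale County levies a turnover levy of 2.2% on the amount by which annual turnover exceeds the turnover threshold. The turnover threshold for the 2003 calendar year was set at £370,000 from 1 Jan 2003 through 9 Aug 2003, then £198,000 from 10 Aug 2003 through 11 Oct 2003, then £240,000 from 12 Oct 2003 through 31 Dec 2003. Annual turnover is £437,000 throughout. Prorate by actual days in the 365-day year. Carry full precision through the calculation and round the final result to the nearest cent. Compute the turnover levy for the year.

1 Jan – 9 Aug 2003: 221 days, exemption £370,000 → (£437,000 − £370,000) × 2.2% × 221/365 = £892.4767
10 Aug – 11 Oct 2003: 63 days, exemption £198,000 → (£437,000 − £198,000) × 2.2% × 63/365 = £907.5452
12 Oct – 31 Dec 2003: 81 days, exemption £240,000 → (£437,000 − £240,000) × 2.2% × 81/365 = £961.7918
Total = £2,761.8137

£2,761.81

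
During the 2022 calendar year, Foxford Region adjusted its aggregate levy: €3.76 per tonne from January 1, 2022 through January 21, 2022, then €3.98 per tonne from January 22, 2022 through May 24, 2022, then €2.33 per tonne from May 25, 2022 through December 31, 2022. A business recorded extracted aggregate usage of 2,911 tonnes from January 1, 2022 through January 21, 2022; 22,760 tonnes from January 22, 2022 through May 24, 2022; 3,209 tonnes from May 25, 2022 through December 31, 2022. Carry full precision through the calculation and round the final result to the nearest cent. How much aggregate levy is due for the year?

€109,007.13

January 1 – January 21, 2022: 2,911 tonnes at €3.76/tonne → €10,945.36
January 22 – May 24, 2022: 22,760 tonnes at €3.98/tonne → €90,584.80
May 25 – December 31, 2022: 3,209 tonnes at €2.33/tonne → €7,476.97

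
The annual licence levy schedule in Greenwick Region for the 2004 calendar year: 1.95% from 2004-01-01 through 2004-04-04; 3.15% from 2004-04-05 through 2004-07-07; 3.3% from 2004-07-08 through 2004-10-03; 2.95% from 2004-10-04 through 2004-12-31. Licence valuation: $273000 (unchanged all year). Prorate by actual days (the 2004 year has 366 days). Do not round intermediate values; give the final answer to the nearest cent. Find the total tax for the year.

2004-01-01 to 2004-04-04: 95 days at 1.95% → $273000 × 1.95% × 95/366 = $1381.7828
2004-04-05 to 2004-07-07: 94 days at 3.15% → $273000 × 3.15% × 94/366 = $2208.6148
2004-07-08 to 2004-10-03: 88 days at 3.3% → $273000 × 3.3% × 88/366 = $2166.0984
2004-10-04 to 2004-12-31: 89 days at 2.95% → $273000 × 2.95% × 89/366 = $1958.3648
Total = $7714.8607

$7714.86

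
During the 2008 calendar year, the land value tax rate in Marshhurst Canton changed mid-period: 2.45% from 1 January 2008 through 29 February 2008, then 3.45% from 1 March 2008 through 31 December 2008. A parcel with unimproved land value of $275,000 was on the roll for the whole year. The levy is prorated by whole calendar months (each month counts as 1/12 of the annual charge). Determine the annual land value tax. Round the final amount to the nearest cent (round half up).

1 January – 29 February 2008: 2 months at 2.45% → $275,000 × 2.45% × 2/12 = $1,122.9167
1 March – 31 December 2008: 10 months at 3.45% → $275,000 × 3.45% × 10/12 = $7,906.2500
Total = $9,029.1667

$9,029.17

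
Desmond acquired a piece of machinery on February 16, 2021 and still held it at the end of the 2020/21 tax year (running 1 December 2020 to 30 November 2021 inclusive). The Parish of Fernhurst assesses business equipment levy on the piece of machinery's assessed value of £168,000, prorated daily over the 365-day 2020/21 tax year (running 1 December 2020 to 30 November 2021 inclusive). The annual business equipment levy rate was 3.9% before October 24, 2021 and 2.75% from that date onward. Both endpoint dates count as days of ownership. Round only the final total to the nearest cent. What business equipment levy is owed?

£4,968.66

February 16 – October 23, 2021: 250 days at 3.9% → £168,000 × 3.9% × 250/365 = £4,487.6712
October 24 – November 30, 2021: 38 days at 2.75% → £168,000 × 2.75% × 38/365 = £480.9863
Total = £4,968.6575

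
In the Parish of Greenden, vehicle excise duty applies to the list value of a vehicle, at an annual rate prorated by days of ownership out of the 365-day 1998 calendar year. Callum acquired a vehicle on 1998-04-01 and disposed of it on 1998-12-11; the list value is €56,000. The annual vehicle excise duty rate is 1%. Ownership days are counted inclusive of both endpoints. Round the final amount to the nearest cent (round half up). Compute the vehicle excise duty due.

Days held (1998-04-01 to 1998-12-11): 255 out of 365
Tax = €56,000 × 1% × 255/365 = €391.2329

€391.23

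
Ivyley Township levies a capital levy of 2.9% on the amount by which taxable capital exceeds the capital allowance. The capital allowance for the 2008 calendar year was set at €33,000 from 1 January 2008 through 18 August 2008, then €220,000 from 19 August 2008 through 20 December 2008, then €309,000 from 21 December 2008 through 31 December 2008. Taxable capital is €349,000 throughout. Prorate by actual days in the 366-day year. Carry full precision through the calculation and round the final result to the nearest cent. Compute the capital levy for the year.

€7,086.14

1 January – 18 August 2008: 231 days, exemption €33,000 → (€349,000 − €33,000) × 2.9% × 231/366 = €5,783.8361
19 August – 20 December 2008: 124 days, exemption €220,000 → (€349,000 − €220,000) × 2.9% × 124/366 = €1,267.4426
21 December – 31 December 2008: 11 days, exemption €309,000 → (€349,000 − €309,000) × 2.9% × 11/366 = €34.8634
Total = €7,086.1421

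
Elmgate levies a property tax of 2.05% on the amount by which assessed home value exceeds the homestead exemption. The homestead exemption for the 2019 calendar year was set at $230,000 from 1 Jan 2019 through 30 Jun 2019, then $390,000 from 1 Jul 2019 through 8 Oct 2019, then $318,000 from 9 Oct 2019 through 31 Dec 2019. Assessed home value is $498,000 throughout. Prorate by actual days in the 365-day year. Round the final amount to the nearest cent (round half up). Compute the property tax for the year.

$4,180.20

1 Jan – 30 Jun 2019: 181 days, exemption $230,000 → ($498,000 − $230,000) × 2.05% × 181/365 = $2,724.4219
1 Jul – 8 Oct 2019: 100 days, exemption $390,000 → ($498,000 − $390,000) × 2.05% × 100/365 = $606.5753
9 Oct – 31 Dec 2019: 84 days, exemption $318,000 → ($498,000 − $318,000) × 2.05% × 84/365 = $849.2055
Total = $4,180.2027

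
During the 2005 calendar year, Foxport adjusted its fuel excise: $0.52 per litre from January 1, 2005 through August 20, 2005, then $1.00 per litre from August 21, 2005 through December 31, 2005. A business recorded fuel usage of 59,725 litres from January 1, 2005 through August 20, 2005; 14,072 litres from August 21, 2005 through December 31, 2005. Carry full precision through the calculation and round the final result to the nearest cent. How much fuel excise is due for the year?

January 1 – August 20, 2005: 59,725 litres at $0.52/litre → $31,057.00
August 21 – December 31, 2005: 14,072 litres at $1.00/litre → $14,072.00

$45,129.00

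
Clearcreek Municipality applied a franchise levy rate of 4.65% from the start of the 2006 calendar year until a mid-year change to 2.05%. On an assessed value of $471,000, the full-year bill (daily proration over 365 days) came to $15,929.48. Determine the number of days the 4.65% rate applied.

Let d = days at the first rate; then 365 − d days at the second rate.
$471,000 × [4.65%·d + 2.05%·(365−d)] / 365 = $15,929.48
Solving gives d = 187, so the new rate took effect on 7 Jul 2006.

187 days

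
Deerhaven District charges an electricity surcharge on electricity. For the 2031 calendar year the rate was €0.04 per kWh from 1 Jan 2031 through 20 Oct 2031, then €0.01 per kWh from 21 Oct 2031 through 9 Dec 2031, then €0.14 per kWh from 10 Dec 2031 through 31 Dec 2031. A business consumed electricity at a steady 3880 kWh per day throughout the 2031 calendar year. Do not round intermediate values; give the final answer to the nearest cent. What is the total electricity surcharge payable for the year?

1 Jan – 20 Oct 2031: 293 days × 3880 kWh/day = 1,136,840 kWh at €0.04/kWh → €45,473.60
21 Oct – 9 Dec 2031: 50 days × 3880 kWh/day = 194,000 kWh at €0.01/kWh → €1,940.00
10 Dec – 31 Dec 2031: 22 days × 3880 kWh/day = 85,360 kWh at €0.14/kWh → €11,950.40

€59,364.00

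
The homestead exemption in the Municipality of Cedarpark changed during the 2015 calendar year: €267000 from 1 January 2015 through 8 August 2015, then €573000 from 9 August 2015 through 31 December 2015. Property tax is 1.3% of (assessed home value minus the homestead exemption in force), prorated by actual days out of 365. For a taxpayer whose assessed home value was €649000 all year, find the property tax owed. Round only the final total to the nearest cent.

€3385.70

1 January – 8 August 2015: 220 days, exemption €267000 → (€649000 − €267000) × 1.3% × 220/365 = €2993.2055
9 August – 31 December 2015: 145 days, exemption €573000 → (€649000 − €573000) × 1.3% × 145/365 = €392.4932
Total = €3385.6986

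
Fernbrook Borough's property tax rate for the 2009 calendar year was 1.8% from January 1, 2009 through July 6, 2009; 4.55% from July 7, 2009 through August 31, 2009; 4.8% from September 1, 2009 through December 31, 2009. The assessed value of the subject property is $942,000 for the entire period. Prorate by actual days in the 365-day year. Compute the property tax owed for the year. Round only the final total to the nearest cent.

$30,376.27

January 1 – July 6, 2009: 187 days at 1.8% → $942,000 × 1.8% × 187/365 = $8,687.0466
July 7 – August 31, 2009: 56 days at 4.55% → $942,000 × 4.55% × 56/365 = $6,575.9342
September 1 – December 31, 2009: 122 days at 4.8% → $942,000 × 4.8% × 122/365 = $15,113.2932
Total = $30,376.2740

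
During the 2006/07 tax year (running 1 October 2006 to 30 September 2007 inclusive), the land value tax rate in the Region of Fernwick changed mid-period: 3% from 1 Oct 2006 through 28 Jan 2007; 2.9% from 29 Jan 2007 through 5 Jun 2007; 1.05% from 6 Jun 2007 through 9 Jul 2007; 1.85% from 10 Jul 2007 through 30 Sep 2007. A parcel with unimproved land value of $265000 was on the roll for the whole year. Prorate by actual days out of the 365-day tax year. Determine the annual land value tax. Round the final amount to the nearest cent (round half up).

1 Oct 2006 – 28 Jan 2007: 120 days at 3% → $265000 × 3% × 120/365 = $2613.6986
29 Jan – 5 Jun 2007: 128 days at 2.9% → $265000 × 2.9% × 128/365 = $2695.0137
6 Jun – 9 Jul 2007: 34 days at 1.05% → $265000 × 1.05% × 34/365 = $259.1918
10 Jul – 30 Sep 2007: 83 days at 1.85% → $265000 × 1.85% × 83/365 = $1114.8151
Total = $6682.7192

$6682.72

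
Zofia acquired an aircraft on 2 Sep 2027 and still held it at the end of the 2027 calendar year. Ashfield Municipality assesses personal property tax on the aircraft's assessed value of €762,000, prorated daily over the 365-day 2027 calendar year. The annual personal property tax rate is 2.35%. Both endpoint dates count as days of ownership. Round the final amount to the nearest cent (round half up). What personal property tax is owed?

Days held (2 Sep – 31 Dec 2027): 121 out of 365
Tax = €762,000 × 2.35% × 121/365 = €5,936.2932

€5,936.29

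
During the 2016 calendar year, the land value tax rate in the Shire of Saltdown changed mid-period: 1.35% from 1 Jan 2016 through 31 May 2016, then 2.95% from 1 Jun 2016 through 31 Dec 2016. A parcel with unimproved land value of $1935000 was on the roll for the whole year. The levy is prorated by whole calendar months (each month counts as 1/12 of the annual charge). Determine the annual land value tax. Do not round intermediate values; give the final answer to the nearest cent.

$44182.50

1 Jan – 31 May 2016: 5 months at 1.35% → $1935000 × 1.35% × 5/12 = $10884.3750
1 Jun – 31 Dec 2016: 7 months at 2.95% → $1935000 × 2.95% × 7/12 = $33298.1250
Total = $44182.5000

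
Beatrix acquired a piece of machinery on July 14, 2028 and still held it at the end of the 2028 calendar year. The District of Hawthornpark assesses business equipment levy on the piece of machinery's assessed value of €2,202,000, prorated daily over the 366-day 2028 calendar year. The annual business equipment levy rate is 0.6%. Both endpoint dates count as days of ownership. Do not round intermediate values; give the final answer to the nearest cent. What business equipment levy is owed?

Days held (July 14 – December 31, 2028): 171 out of 366
Tax = €2,202,000 × 0.6% × 171/366 = €6,172.8197

€6,172.82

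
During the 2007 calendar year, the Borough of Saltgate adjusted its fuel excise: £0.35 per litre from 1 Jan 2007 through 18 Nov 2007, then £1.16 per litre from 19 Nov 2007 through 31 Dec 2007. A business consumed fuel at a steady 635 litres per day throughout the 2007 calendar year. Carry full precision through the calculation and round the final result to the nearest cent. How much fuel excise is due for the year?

1 Jan – 18 Nov 2007: 322 days × 635 litres/day = 204,470 litres at £0.35/litre → £71,564.50
19 Nov – 31 Dec 2007: 43 days × 635 litres/day = 27,305 litres at £1.16/litre → £31,673.80

£103,238.30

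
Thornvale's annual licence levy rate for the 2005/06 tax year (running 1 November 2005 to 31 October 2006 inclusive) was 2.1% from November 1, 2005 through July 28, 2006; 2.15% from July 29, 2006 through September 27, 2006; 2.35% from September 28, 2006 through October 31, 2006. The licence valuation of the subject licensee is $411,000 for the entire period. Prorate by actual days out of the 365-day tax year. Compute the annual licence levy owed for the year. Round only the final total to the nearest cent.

$8,761.06

November 1, 2005 – July 28, 2006: 270 days at 2.1% → $411,000 × 2.1% × 270/365 = $6,384.5753
July 29 – September 27, 2006: 61 days at 2.15% → $411,000 × 2.15% × 61/365 = $1,476.7849
September 28 – October 31, 2006: 34 days at 2.35% → $411,000 × 2.35% × 34/365 = $899.6959
Total = $8,761.0562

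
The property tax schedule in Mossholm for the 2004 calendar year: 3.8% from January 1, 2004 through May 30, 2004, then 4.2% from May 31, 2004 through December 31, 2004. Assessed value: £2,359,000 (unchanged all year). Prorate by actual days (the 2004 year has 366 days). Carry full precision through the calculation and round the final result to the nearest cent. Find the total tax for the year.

January 1 – May 30, 2004: 151 days at 3.8% → £2,359,000 × 3.8% × 151/366 = £36,983.4481
May 31 – December 31, 2004: 215 days at 4.2% → £2,359,000 × 4.2% × 215/366 = £58,201.5574
Total = £95,185.0055

£95,185.01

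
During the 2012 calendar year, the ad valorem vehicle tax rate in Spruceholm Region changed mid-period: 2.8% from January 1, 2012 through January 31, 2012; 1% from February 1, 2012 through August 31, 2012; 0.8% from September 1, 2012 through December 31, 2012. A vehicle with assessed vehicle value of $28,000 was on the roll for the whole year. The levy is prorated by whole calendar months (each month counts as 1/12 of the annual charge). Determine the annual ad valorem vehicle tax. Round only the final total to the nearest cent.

$303.33

January 1 – January 31, 2012: 1 month at 2.8% → $28,000 × 2.8% × 1/12 = $65.3333
February 1 – August 31, 2012: 7 months at 1% → $28,000 × 1% × 7/12 = $163.3333
September 1 – December 31, 2012: 4 months at 0.8% → $28,000 × 0.8% × 4/12 = $74.6667
Total = $303.3333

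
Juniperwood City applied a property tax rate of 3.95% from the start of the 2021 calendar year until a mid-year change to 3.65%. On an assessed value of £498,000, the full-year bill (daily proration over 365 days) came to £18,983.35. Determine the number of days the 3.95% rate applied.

197 days

Let d = days at the first rate; then 365 − d days at the second rate.
£498,000 × [3.95%·d + 3.65%·(365−d)] / 365 = £18,983.35
Solving gives d = 197, so the new rate took effect on July 17, 2021.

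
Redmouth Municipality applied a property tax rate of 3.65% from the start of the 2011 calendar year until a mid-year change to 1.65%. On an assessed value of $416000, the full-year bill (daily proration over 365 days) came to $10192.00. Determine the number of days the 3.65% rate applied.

Let d = days at the first rate; then 365 − d days at the second rate.
$416000 × [3.65%·d + 1.65%·(365−d)] / 365 = $10192.00
Solving gives d = 146, so the new rate took effect on 27 May 2011.

146 days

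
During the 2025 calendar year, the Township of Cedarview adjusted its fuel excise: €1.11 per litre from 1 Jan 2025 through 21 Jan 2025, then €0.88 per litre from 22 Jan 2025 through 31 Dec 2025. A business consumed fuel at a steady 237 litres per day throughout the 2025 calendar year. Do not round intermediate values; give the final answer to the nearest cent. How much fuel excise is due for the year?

1 Jan – 21 Jan 2025: 21 days × 237 litres/day = 4,977 litres at €1.11/litre → €5,524.47
22 Jan – 31 Dec 2025: 344 days × 237 litres/day = 81,528 litres at €0.88/litre → €71,744.64

€77,269.11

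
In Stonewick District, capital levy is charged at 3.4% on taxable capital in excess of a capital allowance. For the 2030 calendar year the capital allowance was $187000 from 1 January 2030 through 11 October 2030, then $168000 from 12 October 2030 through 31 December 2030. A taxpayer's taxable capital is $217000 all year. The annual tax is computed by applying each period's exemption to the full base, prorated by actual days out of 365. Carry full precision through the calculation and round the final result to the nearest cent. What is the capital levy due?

$1163.36

1 January – 11 October 2030: 284 days, exemption $187000 → ($217000 − $187000) × 3.4% × 284/365 = $793.6438
12 October – 31 December 2030: 81 days, exemption $168000 → ($217000 − $168000) × 3.4% × 81/365 = $369.7151
Total = $1163.3589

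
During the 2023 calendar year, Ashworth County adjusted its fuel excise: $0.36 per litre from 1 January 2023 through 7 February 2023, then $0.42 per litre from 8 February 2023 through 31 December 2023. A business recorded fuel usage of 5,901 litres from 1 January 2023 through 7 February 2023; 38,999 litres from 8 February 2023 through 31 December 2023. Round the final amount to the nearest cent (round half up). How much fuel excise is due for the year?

$18,503.94

1 January – 7 February 2023: 5,901 litres at $0.36/litre → $2,124.36
8 February – 31 December 2023: 38,999 litres at $0.42/litre → $16,379.58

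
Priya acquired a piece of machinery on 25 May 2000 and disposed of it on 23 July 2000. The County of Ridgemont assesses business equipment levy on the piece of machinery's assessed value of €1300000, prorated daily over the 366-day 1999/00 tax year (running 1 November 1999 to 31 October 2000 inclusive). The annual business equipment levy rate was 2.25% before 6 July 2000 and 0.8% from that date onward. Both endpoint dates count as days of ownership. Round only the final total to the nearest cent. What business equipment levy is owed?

25 May – 5 July 2000: 42 days at 2.25% → €1300000 × 2.25% × 42/366 = €3356.5574
6 July – 23 July 2000: 18 days at 0.8% → €1300000 × 0.8% × 18/366 = €511.4754
Total = €3868.0328

€3868.03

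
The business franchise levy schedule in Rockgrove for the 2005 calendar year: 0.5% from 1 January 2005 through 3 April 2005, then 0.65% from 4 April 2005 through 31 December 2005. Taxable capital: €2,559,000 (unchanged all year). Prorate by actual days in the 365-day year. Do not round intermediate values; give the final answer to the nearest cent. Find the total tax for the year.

€15,655.47

1 January – 3 April 2005: 93 days at 0.5% → €2,559,000 × 0.5% × 93/365 = €3,260.0959
4 April – 31 December 2005: 272 days at 0.65% → €2,559,000 × 0.65% × 272/365 = €12,395.3753
Total = €15,655.4712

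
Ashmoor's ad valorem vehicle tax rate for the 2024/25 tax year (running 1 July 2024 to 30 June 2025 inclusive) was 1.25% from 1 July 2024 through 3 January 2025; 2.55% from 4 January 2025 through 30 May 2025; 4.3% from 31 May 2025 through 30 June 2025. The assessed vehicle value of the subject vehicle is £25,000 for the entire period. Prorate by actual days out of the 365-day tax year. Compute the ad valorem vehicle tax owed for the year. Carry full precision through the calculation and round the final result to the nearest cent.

1 July 2024 – 3 January 2025: 187 days at 1.25% → £25,000 × 1.25% × 187/365 = £160.1027
4 January – 30 May 2025: 147 days at 2.55% → £25,000 × 2.55% × 147/365 = £256.7466
31 May – 30 June 2025: 31 days at 4.3% → £25,000 × 4.3% × 31/365 = £91.3014
Total = £508.1507

£508.15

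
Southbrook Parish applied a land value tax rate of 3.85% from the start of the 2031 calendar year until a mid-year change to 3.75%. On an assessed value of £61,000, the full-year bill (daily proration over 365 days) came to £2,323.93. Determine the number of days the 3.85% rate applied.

Let d = days at the first rate; then 365 − d days at the second rate.
£61,000 × [3.85%·d + 3.75%·(365−d)] / 365 = £2,323.93
Solving gives d = 218, so the new rate took effect on 7 August 2031.

218 days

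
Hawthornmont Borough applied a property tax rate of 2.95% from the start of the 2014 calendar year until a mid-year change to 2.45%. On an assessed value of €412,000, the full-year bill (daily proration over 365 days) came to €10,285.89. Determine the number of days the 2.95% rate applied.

Let d = days at the first rate; then 365 − d days at the second rate.
€412,000 × [2.95%·d + 2.45%·(365−d)] / 365 = €10,285.89
Solving gives d = 34, so the new rate took effect on February 4, 2014.

34 days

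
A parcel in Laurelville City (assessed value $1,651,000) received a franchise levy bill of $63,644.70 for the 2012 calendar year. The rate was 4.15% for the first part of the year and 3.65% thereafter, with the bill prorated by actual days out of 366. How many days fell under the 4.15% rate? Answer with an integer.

150 days

Let d = days at the first rate; then 366 − d days at the second rate.
$1,651,000 × [4.15%·d + 3.65%·(366−d)] / 366 = $63,644.70
Solving gives d = 150, so the new rate took effect on May 30, 2012.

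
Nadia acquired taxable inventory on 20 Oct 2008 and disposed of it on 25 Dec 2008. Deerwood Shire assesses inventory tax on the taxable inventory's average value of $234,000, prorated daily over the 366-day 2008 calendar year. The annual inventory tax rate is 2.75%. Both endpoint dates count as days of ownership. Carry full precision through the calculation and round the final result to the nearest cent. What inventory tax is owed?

$1,177.99

Days held (20 Oct – 25 Dec 2008): 67 out of 366
Tax = $234,000 × 2.75% × 67/366 = $1,177.9918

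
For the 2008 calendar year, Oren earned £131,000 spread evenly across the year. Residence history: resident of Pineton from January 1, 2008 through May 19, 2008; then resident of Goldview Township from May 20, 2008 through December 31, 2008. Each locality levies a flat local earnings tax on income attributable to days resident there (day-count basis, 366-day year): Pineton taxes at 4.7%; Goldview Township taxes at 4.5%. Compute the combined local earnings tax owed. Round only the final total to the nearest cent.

Pineton, January 1 – May 19, 2008: 140 days → £131,000 × 4.7% × 140/366 = £2,355.1366
Goldview Township, May 20 – December 31, 2008: 226 days → £131,000 × 4.5% × 226/366 = £3,640.0820
Total = £5,995.2186

£5,995.22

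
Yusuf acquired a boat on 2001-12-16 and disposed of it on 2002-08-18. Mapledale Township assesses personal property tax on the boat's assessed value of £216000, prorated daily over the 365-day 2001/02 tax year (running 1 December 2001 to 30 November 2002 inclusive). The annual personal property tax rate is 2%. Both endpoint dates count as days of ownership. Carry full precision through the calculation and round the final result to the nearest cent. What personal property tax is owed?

£2911.56

Days held (2001-12-16 to 2002-08-18): 246 out of 365
Tax = £216000 × 2% × 246/365 = £2911.5616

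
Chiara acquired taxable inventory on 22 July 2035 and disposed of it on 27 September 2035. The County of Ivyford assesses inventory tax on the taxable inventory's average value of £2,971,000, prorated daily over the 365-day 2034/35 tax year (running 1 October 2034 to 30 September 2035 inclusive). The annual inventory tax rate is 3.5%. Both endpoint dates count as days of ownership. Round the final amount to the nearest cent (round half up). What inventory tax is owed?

£19,372.55

Days held (22 July – 27 September 2035): 68 out of 365
Tax = £2,971,000 × 3.5% × 68/365 = £19,372.5479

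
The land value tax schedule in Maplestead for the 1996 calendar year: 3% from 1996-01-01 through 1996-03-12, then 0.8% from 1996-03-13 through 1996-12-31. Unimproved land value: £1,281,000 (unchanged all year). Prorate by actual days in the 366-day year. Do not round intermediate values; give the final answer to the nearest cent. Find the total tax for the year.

£15,792.00

1996-01-01 to 1996-03-12: 72 days at 3% → £1,281,000 × 3% × 72/366 = £7,560.0000
1996-03-13 to 1996-12-31: 294 days at 0.8% → £1,281,000 × 0.8% × 294/366 = £8,232.0000
Total = £15,792.0000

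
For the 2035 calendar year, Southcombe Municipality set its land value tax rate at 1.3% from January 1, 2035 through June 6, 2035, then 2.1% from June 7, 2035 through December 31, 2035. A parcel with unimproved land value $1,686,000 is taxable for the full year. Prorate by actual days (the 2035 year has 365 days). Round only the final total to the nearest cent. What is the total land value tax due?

January 1 – June 6, 2035: 157 days at 1.3% → $1,686,000 × 1.3% × 157/365 = $9,427.7425
June 7 – December 31, 2035: 208 days at 2.1% → $1,686,000 × 2.1% × 208/365 = $20,176.5699
Total = $29,604.3123

$29,604.31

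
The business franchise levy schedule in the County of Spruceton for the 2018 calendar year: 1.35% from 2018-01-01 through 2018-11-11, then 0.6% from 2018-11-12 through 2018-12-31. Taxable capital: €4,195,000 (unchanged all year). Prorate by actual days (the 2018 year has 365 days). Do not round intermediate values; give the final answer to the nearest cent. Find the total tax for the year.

€52,322.57

2018-01-01 to 2018-11-11: 315 days at 1.35% → €4,195,000 × 1.35% × 315/365 = €48,874.6233
2018-11-12 to 2018-12-31: 50 days at 0.6% → €4,195,000 × 0.6% × 50/365 = €3,447.9452
Total = €52,322.5685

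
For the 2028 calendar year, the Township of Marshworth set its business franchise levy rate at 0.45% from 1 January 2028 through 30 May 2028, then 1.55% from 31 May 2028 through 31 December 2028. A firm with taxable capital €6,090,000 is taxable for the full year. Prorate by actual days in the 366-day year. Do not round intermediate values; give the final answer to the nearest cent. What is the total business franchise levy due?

1 January – 30 May 2028: 151 days at 0.45% → €6,090,000 × 0.45% × 151/366 = €11,306.4344
31 May – 31 December 2028: 215 days at 1.55% → €6,090,000 × 1.55% × 215/366 = €55,450.6148
Total = €66,757.0492

€66,757.05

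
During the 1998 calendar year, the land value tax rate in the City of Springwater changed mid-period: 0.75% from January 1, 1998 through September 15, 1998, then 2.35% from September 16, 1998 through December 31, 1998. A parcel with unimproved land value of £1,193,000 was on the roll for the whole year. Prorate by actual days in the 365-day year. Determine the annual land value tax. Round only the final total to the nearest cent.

£14,543.16

January 1 – September 15, 1998: 258 days at 0.75% → £1,193,000 × 0.75% × 258/365 = £6,324.5342
September 16 – December 31, 1998: 107 days at 2.35% → £1,193,000 × 2.35% × 107/365 = £8,218.6260
Total = £14,543.1603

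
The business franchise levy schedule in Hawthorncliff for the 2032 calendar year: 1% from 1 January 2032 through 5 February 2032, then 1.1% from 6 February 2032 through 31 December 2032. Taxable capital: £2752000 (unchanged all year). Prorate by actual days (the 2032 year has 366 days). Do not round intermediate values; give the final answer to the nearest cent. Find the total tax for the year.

£30001.31

1 January – 5 February 2032: 36 days at 1% → £2752000 × 1% × 36/366 = £2706.8852
6 February – 31 December 2032: 330 days at 1.1% → £2752000 × 1.1% × 330/366 = £27294.4262
Total = £30001.3115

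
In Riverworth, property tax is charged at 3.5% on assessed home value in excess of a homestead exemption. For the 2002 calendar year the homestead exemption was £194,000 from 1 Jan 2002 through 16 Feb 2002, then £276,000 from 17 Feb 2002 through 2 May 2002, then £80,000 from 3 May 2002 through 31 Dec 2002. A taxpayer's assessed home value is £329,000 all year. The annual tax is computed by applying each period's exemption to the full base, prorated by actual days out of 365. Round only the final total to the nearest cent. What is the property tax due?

1 Jan – 16 Feb 2002: 47 days, exemption £194,000 → (£329,000 − £194,000) × 3.5% × 47/365 = £608.4247
17 Feb – 2 May 2002: 75 days, exemption £276,000 → (£329,000 − £276,000) × 3.5% × 75/365 = £381.1644
3 May – 31 Dec 2002: 243 days, exemption £80,000 → (£329,000 − £80,000) × 3.5% × 243/365 = £5,802.0411
Total = £6,791.6301

£6,791.63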